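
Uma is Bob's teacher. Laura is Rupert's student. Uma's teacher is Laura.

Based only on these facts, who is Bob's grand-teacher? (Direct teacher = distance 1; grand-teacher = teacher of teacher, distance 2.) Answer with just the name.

Answer: Laura

Derivation:
Reconstructing the teacher chain from the given facts:
  Rupert -> Laura -> Uma -> Bob
(each arrow means 'teacher of the next')
Positions in the chain (0 = top):
  position of Rupert: 0
  position of Laura: 1
  position of Uma: 2
  position of Bob: 3

Bob is at position 3; the grand-teacher is 2 steps up the chain, i.e. position 1: Laura.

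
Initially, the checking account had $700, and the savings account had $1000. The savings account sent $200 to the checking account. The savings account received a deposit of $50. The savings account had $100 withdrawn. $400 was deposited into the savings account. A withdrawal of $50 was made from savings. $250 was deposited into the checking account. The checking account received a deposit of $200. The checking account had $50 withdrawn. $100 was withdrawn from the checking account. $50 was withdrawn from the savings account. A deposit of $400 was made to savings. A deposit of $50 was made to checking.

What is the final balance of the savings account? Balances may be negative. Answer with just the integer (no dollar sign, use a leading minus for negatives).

Tracking account balances step by step:
Start: checking=700, savings=1000
Event 1 (transfer 200 savings -> checking): savings: 1000 - 200 = 800, checking: 700 + 200 = 900. Balances: checking=900, savings=800
Event 2 (deposit 50 to savings): savings: 800 + 50 = 850. Balances: checking=900, savings=850
Event 3 (withdraw 100 from savings): savings: 850 - 100 = 750. Balances: checking=900, savings=750
Event 4 (deposit 400 to savings): savings: 750 + 400 = 1150. Balances: checking=900, savings=1150
Event 5 (withdraw 50 from savings): savings: 1150 - 50 = 1100. Balances: checking=900, savings=1100
Event 6 (deposit 250 to checking): checking: 900 + 250 = 1150. Balances: checking=1150, savings=1100
Event 7 (deposit 200 to checking): checking: 1150 + 200 = 1350. Balances: checking=1350, savings=1100
Event 8 (withdraw 50 from checking): checking: 1350 - 50 = 1300. Balances: checking=1300, savings=1100
Event 9 (withdraw 100 from checking): checking: 1300 - 100 = 1200. Balances: checking=1200, savings=1100
Event 10 (withdraw 50 from savings): savings: 1100 - 50 = 1050. Balances: checking=1200, savings=1050
Event 11 (deposit 400 to savings): savings: 1050 + 400 = 1450. Balances: checking=1200, savings=1450
Event 12 (deposit 50 to checking): checking: 1200 + 50 = 1250. Balances: checking=1250, savings=1450

Final balance of savings: 1450

Answer: 1450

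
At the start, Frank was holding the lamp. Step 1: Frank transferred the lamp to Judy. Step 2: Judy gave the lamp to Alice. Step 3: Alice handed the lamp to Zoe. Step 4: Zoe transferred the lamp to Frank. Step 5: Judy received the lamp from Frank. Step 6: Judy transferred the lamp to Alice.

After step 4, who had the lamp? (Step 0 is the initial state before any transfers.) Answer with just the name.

Answer: Frank

Derivation:
Tracking the lamp holder through step 4:
After step 0 (start): Frank
After step 1: Judy
After step 2: Alice
After step 3: Zoe
After step 4: Frank

At step 4, the holder is Frank.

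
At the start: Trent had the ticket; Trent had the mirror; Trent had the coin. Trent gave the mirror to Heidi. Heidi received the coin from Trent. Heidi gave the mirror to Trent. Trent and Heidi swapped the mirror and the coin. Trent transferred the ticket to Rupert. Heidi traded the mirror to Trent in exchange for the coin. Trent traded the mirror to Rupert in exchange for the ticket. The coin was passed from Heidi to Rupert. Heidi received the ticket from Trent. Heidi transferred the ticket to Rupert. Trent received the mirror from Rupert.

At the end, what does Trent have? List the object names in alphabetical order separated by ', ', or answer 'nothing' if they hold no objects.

Answer: mirror

Derivation:
Tracking all object holders:
Start: ticket:Trent, mirror:Trent, coin:Trent
Event 1 (give mirror: Trent -> Heidi). State: ticket:Trent, mirror:Heidi, coin:Trent
Event 2 (give coin: Trent -> Heidi). State: ticket:Trent, mirror:Heidi, coin:Heidi
Event 3 (give mirror: Heidi -> Trent). State: ticket:Trent, mirror:Trent, coin:Heidi
Event 4 (swap mirror<->coin: now mirror:Heidi, coin:Trent). State: ticket:Trent, mirror:Heidi, coin:Trent
Event 5 (give ticket: Trent -> Rupert). State: ticket:Rupert, mirror:Heidi, coin:Trent
Event 6 (swap mirror<->coin: now mirror:Trent, coin:Heidi). State: ticket:Rupert, mirror:Trent, coin:Heidi
Event 7 (swap mirror<->ticket: now mirror:Rupert, ticket:Trent). State: ticket:Trent, mirror:Rupert, coin:Heidi
Event 8 (give coin: Heidi -> Rupert). State: ticket:Trent, mirror:Rupert, coin:Rupert
Event 9 (give ticket: Trent -> Heidi). State: ticket:Heidi, mirror:Rupert, coin:Rupert
Event 10 (give ticket: Heidi -> Rupert). State: ticket:Rupert, mirror:Rupert, coin:Rupert
Event 11 (give mirror: Rupert -> Trent). State: ticket:Rupert, mirror:Trent, coin:Rupert

Final state: ticket:Rupert, mirror:Trent, coin:Rupert
Trent holds: mirror.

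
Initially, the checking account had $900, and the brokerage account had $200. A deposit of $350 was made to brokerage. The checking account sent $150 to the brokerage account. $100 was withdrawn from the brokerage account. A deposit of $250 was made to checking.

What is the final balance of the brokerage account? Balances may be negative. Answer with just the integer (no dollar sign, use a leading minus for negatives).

Tracking account balances step by step:
Start: checking=900, brokerage=200
Event 1 (deposit 350 to brokerage): brokerage: 200 + 350 = 550. Balances: checking=900, brokerage=550
Event 2 (transfer 150 checking -> brokerage): checking: 900 - 150 = 750, brokerage: 550 + 150 = 700. Balances: checking=750, brokerage=700
Event 3 (withdraw 100 from brokerage): brokerage: 700 - 100 = 600. Balances: checking=750, brokerage=600
Event 4 (deposit 250 to checking): checking: 750 + 250 = 1000. Balances: checking=1000, brokerage=600

Final balance of brokerage: 600

Answer: 600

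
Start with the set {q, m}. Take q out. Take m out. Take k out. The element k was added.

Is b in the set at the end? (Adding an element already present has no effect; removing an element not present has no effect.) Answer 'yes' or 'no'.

Tracking the set through each operation:
Start: {m, q}
Event 1 (remove q): removed. Set: {m}
Event 2 (remove m): removed. Set: {}
Event 3 (remove k): not present, no change. Set: {}
Event 4 (add k): added. Set: {k}

Final set: {k} (size 1)
b is NOT in the final set.

Answer: no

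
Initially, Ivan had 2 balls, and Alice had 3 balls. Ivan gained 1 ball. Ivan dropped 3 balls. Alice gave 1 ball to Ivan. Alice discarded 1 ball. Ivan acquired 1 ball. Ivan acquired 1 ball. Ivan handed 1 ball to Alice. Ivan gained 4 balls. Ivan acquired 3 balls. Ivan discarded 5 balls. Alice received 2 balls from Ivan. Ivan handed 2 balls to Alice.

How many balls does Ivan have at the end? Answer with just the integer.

Tracking counts step by step:
Start: Ivan=2, Alice=3
Event 1 (Ivan +1): Ivan: 2 -> 3. State: Ivan=3, Alice=3
Event 2 (Ivan -3): Ivan: 3 -> 0. State: Ivan=0, Alice=3
Event 3 (Alice -> Ivan, 1): Alice: 3 -> 2, Ivan: 0 -> 1. State: Ivan=1, Alice=2
Event 4 (Alice -1): Alice: 2 -> 1. State: Ivan=1, Alice=1
Event 5 (Ivan +1): Ivan: 1 -> 2. State: Ivan=2, Alice=1
Event 6 (Ivan +1): Ivan: 2 -> 3. State: Ivan=3, Alice=1
Event 7 (Ivan -> Alice, 1): Ivan: 3 -> 2, Alice: 1 -> 2. State: Ivan=2, Alice=2
Event 8 (Ivan +4): Ivan: 2 -> 6. State: Ivan=6, Alice=2
Event 9 (Ivan +3): Ivan: 6 -> 9. State: Ivan=9, Alice=2
Event 10 (Ivan -5): Ivan: 9 -> 4. State: Ivan=4, Alice=2
Event 11 (Ivan -> Alice, 2): Ivan: 4 -> 2, Alice: 2 -> 4. State: Ivan=2, Alice=4
Event 12 (Ivan -> Alice, 2): Ivan: 2 -> 0, Alice: 4 -> 6. State: Ivan=0, Alice=6

Ivan's final count: 0

Answer: 0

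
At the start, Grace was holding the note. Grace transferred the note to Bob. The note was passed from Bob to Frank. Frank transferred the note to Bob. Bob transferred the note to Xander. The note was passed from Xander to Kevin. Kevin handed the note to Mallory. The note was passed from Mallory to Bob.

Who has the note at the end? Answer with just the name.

Answer: Bob

Derivation:
Tracking the note through each event:
Start: Grace has the note.
After event 1: Bob has the note.
After event 2: Frank has the note.
After event 3: Bob has the note.
After event 4: Xander has the note.
After event 5: Kevin has the note.
After event 6: Mallory has the note.
After event 7: Bob has the note.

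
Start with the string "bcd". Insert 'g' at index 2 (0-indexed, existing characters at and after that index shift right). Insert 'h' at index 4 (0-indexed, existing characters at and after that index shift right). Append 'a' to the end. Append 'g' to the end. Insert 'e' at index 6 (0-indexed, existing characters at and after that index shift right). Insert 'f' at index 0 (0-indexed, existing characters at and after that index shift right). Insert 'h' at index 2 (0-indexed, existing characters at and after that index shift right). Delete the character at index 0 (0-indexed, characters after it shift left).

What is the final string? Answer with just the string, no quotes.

Applying each edit step by step:
Start: "bcd"
Op 1 (insert 'g' at idx 2): "bcd" -> "bcgd"
Op 2 (insert 'h' at idx 4): "bcgd" -> "bcgdh"
Op 3 (append 'a'): "bcgdh" -> "bcgdha"
Op 4 (append 'g'): "bcgdha" -> "bcgdhag"
Op 5 (insert 'e' at idx 6): "bcgdhag" -> "bcgdhaeg"
Op 6 (insert 'f' at idx 0): "bcgdhaeg" -> "fbcgdhaeg"
Op 7 (insert 'h' at idx 2): "fbcgdhaeg" -> "fbhcgdhaeg"
Op 8 (delete idx 0 = 'f'): "fbhcgdhaeg" -> "bhcgdhaeg"

Answer: bhcgdhaeg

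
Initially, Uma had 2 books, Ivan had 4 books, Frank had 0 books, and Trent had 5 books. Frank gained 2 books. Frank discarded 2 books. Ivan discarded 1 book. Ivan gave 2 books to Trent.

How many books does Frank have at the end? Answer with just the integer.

Answer: 0

Derivation:
Tracking counts step by step:
Start: Uma=2, Ivan=4, Frank=0, Trent=5
Event 1 (Frank +2): Frank: 0 -> 2. State: Uma=2, Ivan=4, Frank=2, Trent=5
Event 2 (Frank -2): Frank: 2 -> 0. State: Uma=2, Ivan=4, Frank=0, Trent=5
Event 3 (Ivan -1): Ivan: 4 -> 3. State: Uma=2, Ivan=3, Frank=0, Trent=5
Event 4 (Ivan -> Trent, 2): Ivan: 3 -> 1, Trent: 5 -> 7. State: Uma=2, Ivan=1, Frank=0, Trent=7

Frank's final count: 0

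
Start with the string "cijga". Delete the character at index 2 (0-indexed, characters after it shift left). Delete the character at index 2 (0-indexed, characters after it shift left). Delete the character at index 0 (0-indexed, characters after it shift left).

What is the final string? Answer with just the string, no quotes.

Applying each edit step by step:
Start: "cijga"
Op 1 (delete idx 2 = 'j'): "cijga" -> "ciga"
Op 2 (delete idx 2 = 'g'): "ciga" -> "cia"
Op 3 (delete idx 0 = 'c'): "cia" -> "ia"

Answer: ia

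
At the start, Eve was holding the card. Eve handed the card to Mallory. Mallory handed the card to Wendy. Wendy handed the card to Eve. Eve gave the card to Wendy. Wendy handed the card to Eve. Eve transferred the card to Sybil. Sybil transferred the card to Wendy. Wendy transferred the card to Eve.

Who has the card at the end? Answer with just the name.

Tracking the card through each event:
Start: Eve has the card.
After event 1: Mallory has the card.
After event 2: Wendy has the card.
After event 3: Eve has the card.
After event 4: Wendy has the card.
After event 5: Eve has the card.
After event 6: Sybil has the card.
After event 7: Wendy has the card.
After event 8: Eve has the card.

Answer: Eve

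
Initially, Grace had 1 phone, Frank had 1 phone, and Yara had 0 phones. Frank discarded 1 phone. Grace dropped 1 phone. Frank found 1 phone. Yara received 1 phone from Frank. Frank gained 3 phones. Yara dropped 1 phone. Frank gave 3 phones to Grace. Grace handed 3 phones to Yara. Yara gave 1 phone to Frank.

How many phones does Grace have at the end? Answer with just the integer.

Answer: 0

Derivation:
Tracking counts step by step:
Start: Grace=1, Frank=1, Yara=0
Event 1 (Frank -1): Frank: 1 -> 0. State: Grace=1, Frank=0, Yara=0
Event 2 (Grace -1): Grace: 1 -> 0. State: Grace=0, Frank=0, Yara=0
Event 3 (Frank +1): Frank: 0 -> 1. State: Grace=0, Frank=1, Yara=0
Event 4 (Frank -> Yara, 1): Frank: 1 -> 0, Yara: 0 -> 1. State: Grace=0, Frank=0, Yara=1
Event 5 (Frank +3): Frank: 0 -> 3. State: Grace=0, Frank=3, Yara=1
Event 6 (Yara -1): Yara: 1 -> 0. State: Grace=0, Frank=3, Yara=0
Event 7 (Frank -> Grace, 3): Frank: 3 -> 0, Grace: 0 -> 3. State: Grace=3, Frank=0, Yara=0
Event 8 (Grace -> Yara, 3): Grace: 3 -> 0, Yara: 0 -> 3. State: Grace=0, Frank=0, Yara=3
Event 9 (Yara -> Frank, 1): Yara: 3 -> 2, Frank: 0 -> 1. State: Grace=0, Frank=1, Yara=2

Grace's final count: 0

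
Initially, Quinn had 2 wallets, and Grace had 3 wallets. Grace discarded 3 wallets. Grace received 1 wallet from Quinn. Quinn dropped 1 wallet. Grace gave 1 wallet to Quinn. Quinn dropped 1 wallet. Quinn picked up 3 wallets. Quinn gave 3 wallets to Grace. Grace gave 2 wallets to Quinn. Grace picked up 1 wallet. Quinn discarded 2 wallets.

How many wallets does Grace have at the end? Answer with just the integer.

Answer: 2

Derivation:
Tracking counts step by step:
Start: Quinn=2, Grace=3
Event 1 (Grace -3): Grace: 3 -> 0. State: Quinn=2, Grace=0
Event 2 (Quinn -> Grace, 1): Quinn: 2 -> 1, Grace: 0 -> 1. State: Quinn=1, Grace=1
Event 3 (Quinn -1): Quinn: 1 -> 0. State: Quinn=0, Grace=1
Event 4 (Grace -> Quinn, 1): Grace: 1 -> 0, Quinn: 0 -> 1. State: Quinn=1, Grace=0
Event 5 (Quinn -1): Quinn: 1 -> 0. State: Quinn=0, Grace=0
Event 6 (Quinn +3): Quinn: 0 -> 3. State: Quinn=3, Grace=0
Event 7 (Quinn -> Grace, 3): Quinn: 3 -> 0, Grace: 0 -> 3. State: Quinn=0, Grace=3
Event 8 (Grace -> Quinn, 2): Grace: 3 -> 1, Quinn: 0 -> 2. State: Quinn=2, Grace=1
Event 9 (Grace +1): Grace: 1 -> 2. State: Quinn=2, Grace=2
Event 10 (Quinn -2): Quinn: 2 -> 0. State: Quinn=0, Grace=2

Grace's final count: 2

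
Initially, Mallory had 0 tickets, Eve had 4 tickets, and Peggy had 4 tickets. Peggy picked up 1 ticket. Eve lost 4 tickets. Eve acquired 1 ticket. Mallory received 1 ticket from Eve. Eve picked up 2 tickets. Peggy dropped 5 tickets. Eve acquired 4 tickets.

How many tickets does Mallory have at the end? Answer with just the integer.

Tracking counts step by step:
Start: Mallory=0, Eve=4, Peggy=4
Event 1 (Peggy +1): Peggy: 4 -> 5. State: Mallory=0, Eve=4, Peggy=5
Event 2 (Eve -4): Eve: 4 -> 0. State: Mallory=0, Eve=0, Peggy=5
Event 3 (Eve +1): Eve: 0 -> 1. State: Mallory=0, Eve=1, Peggy=5
Event 4 (Eve -> Mallory, 1): Eve: 1 -> 0, Mallory: 0 -> 1. State: Mallory=1, Eve=0, Peggy=5
Event 5 (Eve +2): Eve: 0 -> 2. State: Mallory=1, Eve=2, Peggy=5
Event 6 (Peggy -5): Peggy: 5 -> 0. State: Mallory=1, Eve=2, Peggy=0
Event 7 (Eve +4): Eve: 2 -> 6. State: Mallory=1, Eve=6, Peggy=0

Mallory's final count: 1

Answer: 1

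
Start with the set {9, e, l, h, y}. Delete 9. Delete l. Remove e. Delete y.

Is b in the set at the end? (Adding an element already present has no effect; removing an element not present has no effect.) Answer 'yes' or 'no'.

Tracking the set through each operation:
Start: {9, e, h, l, y}
Event 1 (remove 9): removed. Set: {e, h, l, y}
Event 2 (remove l): removed. Set: {e, h, y}
Event 3 (remove e): removed. Set: {h, y}
Event 4 (remove y): removed. Set: {h}

Final set: {h} (size 1)
b is NOT in the final set.

Answer: no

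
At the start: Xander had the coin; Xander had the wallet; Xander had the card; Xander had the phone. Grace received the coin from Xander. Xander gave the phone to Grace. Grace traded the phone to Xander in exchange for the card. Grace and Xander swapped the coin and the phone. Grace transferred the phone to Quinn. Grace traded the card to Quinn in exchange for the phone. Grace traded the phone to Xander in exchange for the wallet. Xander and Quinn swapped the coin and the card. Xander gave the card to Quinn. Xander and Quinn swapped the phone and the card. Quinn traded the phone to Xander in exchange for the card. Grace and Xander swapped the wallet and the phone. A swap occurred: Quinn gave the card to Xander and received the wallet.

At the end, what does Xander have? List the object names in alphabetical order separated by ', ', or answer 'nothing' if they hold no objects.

Tracking all object holders:
Start: coin:Xander, wallet:Xander, card:Xander, phone:Xander
Event 1 (give coin: Xander -> Grace). State: coin:Grace, wallet:Xander, card:Xander, phone:Xander
Event 2 (give phone: Xander -> Grace). State: coin:Grace, wallet:Xander, card:Xander, phone:Grace
Event 3 (swap phone<->card: now phone:Xander, card:Grace). State: coin:Grace, wallet:Xander, card:Grace, phone:Xander
Event 4 (swap coin<->phone: now coin:Xander, phone:Grace). State: coin:Xander, wallet:Xander, card:Grace, phone:Grace
Event 5 (give phone: Grace -> Quinn). State: coin:Xander, wallet:Xander, card:Grace, phone:Quinn
Event 6 (swap card<->phone: now card:Quinn, phone:Grace). State: coin:Xander, wallet:Xander, card:Quinn, phone:Grace
Event 7 (swap phone<->wallet: now phone:Xander, wallet:Grace). State: coin:Xander, wallet:Grace, card:Quinn, phone:Xander
Event 8 (swap coin<->card: now coin:Quinn, card:Xander). State: coin:Quinn, wallet:Grace, card:Xander, phone:Xander
Event 9 (give card: Xander -> Quinn). State: coin:Quinn, wallet:Grace, card:Quinn, phone:Xander
Event 10 (swap phone<->card: now phone:Quinn, card:Xander). State: coin:Quinn, wallet:Grace, card:Xander, phone:Quinn
Event 11 (swap phone<->card: now phone:Xander, card:Quinn). State: coin:Quinn, wallet:Grace, card:Quinn, phone:Xander
Event 12 (swap wallet<->phone: now wallet:Xander, phone:Grace). State: coin:Quinn, wallet:Xander, card:Quinn, phone:Grace
Event 13 (swap card<->wallet: now card:Xander, wallet:Quinn). State: coin:Quinn, wallet:Quinn, card:Xander, phone:Grace

Final state: coin:Quinn, wallet:Quinn, card:Xander, phone:Grace
Xander holds: card.

Answer: card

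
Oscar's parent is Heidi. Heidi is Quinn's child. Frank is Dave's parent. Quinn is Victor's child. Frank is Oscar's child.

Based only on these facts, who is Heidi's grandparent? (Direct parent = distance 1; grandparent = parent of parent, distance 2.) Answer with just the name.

Reconstructing the parent chain from the given facts:
  Victor -> Quinn -> Heidi -> Oscar -> Frank -> Dave
(each arrow means 'parent of the next')
Positions in the chain (0 = top):
  position of Victor: 0
  position of Quinn: 1
  position of Heidi: 2
  position of Oscar: 3
  position of Frank: 4
  position of Dave: 5

Heidi is at position 2; the grandparent is 2 steps up the chain, i.e. position 0: Victor.

Answer: Victor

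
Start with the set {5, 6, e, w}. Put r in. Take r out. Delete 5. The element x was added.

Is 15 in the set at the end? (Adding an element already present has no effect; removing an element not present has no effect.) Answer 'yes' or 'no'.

Answer: no

Derivation:
Tracking the set through each operation:
Start: {5, 6, e, w}
Event 1 (add r): added. Set: {5, 6, e, r, w}
Event 2 (remove r): removed. Set: {5, 6, e, w}
Event 3 (remove 5): removed. Set: {6, e, w}
Event 4 (add x): added. Set: {6, e, w, x}

Final set: {6, e, w, x} (size 4)
15 is NOT in the final set.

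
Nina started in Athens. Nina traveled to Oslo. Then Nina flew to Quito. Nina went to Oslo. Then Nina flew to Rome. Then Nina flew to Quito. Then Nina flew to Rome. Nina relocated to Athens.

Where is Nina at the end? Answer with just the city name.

Tracking Nina's location:
Start: Nina is in Athens.
After move 1: Athens -> Oslo. Nina is in Oslo.
After move 2: Oslo -> Quito. Nina is in Quito.
After move 3: Quito -> Oslo. Nina is in Oslo.
After move 4: Oslo -> Rome. Nina is in Rome.
After move 5: Rome -> Quito. Nina is in Quito.
After move 6: Quito -> Rome. Nina is in Rome.
After move 7: Rome -> Athens. Nina is in Athens.

Answer: Athens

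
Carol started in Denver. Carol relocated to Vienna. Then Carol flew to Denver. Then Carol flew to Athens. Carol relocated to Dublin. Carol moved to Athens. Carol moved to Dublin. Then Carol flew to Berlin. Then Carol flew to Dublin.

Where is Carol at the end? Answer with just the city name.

Tracking Carol's location:
Start: Carol is in Denver.
After move 1: Denver -> Vienna. Carol is in Vienna.
After move 2: Vienna -> Denver. Carol is in Denver.
After move 3: Denver -> Athens. Carol is in Athens.
After move 4: Athens -> Dublin. Carol is in Dublin.
After move 5: Dublin -> Athens. Carol is in Athens.
After move 6: Athens -> Dublin. Carol is in Dublin.
After move 7: Dublin -> Berlin. Carol is in Berlin.
After move 8: Berlin -> Dublin. Carol is in Dublin.

Answer: Dublin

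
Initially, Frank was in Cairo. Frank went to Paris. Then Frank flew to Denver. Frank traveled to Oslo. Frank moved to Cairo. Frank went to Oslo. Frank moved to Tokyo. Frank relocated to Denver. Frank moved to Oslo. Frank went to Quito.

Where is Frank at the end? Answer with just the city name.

Tracking Frank's location:
Start: Frank is in Cairo.
After move 1: Cairo -> Paris. Frank is in Paris.
After move 2: Paris -> Denver. Frank is in Denver.
After move 3: Denver -> Oslo. Frank is in Oslo.
After move 4: Oslo -> Cairo. Frank is in Cairo.
After move 5: Cairo -> Oslo. Frank is in Oslo.
After move 6: Oslo -> Tokyo. Frank is in Tokyo.
After move 7: Tokyo -> Denver. Frank is in Denver.
After move 8: Denver -> Oslo. Frank is in Oslo.
After move 9: Oslo -> Quito. Frank is in Quito.

Answer: Quito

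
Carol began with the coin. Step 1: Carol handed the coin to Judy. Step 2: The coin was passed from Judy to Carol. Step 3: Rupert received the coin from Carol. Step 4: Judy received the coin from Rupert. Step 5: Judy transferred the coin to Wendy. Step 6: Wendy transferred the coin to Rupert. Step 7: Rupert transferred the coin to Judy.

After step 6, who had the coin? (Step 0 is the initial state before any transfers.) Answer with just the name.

Answer: Rupert

Derivation:
Tracking the coin holder through step 6:
After step 0 (start): Carol
After step 1: Judy
After step 2: Carol
After step 3: Rupert
After step 4: Judy
After step 5: Wendy
After step 6: Rupert

At step 6, the holder is Rupert.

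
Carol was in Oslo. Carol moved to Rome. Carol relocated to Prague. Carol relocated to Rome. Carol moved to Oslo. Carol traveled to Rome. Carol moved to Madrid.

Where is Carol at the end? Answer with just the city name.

Answer: Madrid

Derivation:
Tracking Carol's location:
Start: Carol is in Oslo.
After move 1: Oslo -> Rome. Carol is in Rome.
After move 2: Rome -> Prague. Carol is in Prague.
After move 3: Prague -> Rome. Carol is in Rome.
After move 4: Rome -> Oslo. Carol is in Oslo.
After move 5: Oslo -> Rome. Carol is in Rome.
After move 6: Rome -> Madrid. Carol is in Madrid.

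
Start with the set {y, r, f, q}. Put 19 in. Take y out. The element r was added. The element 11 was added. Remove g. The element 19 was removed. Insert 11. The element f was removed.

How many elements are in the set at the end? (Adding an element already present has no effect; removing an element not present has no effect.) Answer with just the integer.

Answer: 3

Derivation:
Tracking the set through each operation:
Start: {f, q, r, y}
Event 1 (add 19): added. Set: {19, f, q, r, y}
Event 2 (remove y): removed. Set: {19, f, q, r}
Event 3 (add r): already present, no change. Set: {19, f, q, r}
Event 4 (add 11): added. Set: {11, 19, f, q, r}
Event 5 (remove g): not present, no change. Set: {11, 19, f, q, r}
Event 6 (remove 19): removed. Set: {11, f, q, r}
Event 7 (add 11): already present, no change. Set: {11, f, q, r}
Event 8 (remove f): removed. Set: {11, q, r}

Final set: {11, q, r} (size 3)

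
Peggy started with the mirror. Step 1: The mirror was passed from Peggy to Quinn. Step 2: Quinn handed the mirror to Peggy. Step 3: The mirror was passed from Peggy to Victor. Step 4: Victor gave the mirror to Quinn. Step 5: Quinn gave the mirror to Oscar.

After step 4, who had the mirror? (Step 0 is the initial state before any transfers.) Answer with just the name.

Answer: Quinn

Derivation:
Tracking the mirror holder through step 4:
After step 0 (start): Peggy
After step 1: Quinn
After step 2: Peggy
After step 3: Victor
After step 4: Quinn

At step 4, the holder is Quinn.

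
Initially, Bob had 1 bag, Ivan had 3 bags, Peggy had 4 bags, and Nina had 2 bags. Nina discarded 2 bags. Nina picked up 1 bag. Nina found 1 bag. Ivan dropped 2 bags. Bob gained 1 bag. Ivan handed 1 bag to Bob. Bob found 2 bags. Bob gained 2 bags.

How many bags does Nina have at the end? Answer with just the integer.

Tracking counts step by step:
Start: Bob=1, Ivan=3, Peggy=4, Nina=2
Event 1 (Nina -2): Nina: 2 -> 0. State: Bob=1, Ivan=3, Peggy=4, Nina=0
Event 2 (Nina +1): Nina: 0 -> 1. State: Bob=1, Ivan=3, Peggy=4, Nina=1
Event 3 (Nina +1): Nina: 1 -> 2. State: Bob=1, Ivan=3, Peggy=4, Nina=2
Event 4 (Ivan -2): Ivan: 3 -> 1. State: Bob=1, Ivan=1, Peggy=4, Nina=2
Event 5 (Bob +1): Bob: 1 -> 2. State: Bob=2, Ivan=1, Peggy=4, Nina=2
Event 6 (Ivan -> Bob, 1): Ivan: 1 -> 0, Bob: 2 -> 3. State: Bob=3, Ivan=0, Peggy=4, Nina=2
Event 7 (Bob +2): Bob: 3 -> 5. State: Bob=5, Ivan=0, Peggy=4, Nina=2
Event 8 (Bob +2): Bob: 5 -> 7. State: Bob=7, Ivan=0, Peggy=4, Nina=2

Nina's final count: 2

Answer: 2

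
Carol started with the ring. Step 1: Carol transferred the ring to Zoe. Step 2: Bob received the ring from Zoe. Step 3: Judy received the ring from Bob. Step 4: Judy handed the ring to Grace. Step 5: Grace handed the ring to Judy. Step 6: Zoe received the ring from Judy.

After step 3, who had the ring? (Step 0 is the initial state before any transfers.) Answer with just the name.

Tracking the ring holder through step 3:
After step 0 (start): Carol
After step 1: Zoe
After step 2: Bob
After step 3: Judy

At step 3, the holder is Judy.

Answer: Judy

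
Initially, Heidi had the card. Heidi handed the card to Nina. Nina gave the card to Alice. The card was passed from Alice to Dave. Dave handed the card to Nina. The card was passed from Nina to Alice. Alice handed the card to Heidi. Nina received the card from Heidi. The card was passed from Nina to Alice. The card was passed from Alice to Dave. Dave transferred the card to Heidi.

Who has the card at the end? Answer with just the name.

Tracking the card through each event:
Start: Heidi has the card.
After event 1: Nina has the card.
After event 2: Alice has the card.
After event 3: Dave has the card.
After event 4: Nina has the card.
After event 5: Alice has the card.
After event 6: Heidi has the card.
After event 7: Nina has the card.
After event 8: Alice has the card.
After event 9: Dave has the card.
After event 10: Heidi has the card.

Answer: Heidi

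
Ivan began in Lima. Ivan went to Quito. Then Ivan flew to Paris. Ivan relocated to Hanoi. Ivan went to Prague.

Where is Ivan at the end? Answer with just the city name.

Tracking Ivan's location:
Start: Ivan is in Lima.
After move 1: Lima -> Quito. Ivan is in Quito.
After move 2: Quito -> Paris. Ivan is in Paris.
After move 3: Paris -> Hanoi. Ivan is in Hanoi.
After move 4: Hanoi -> Prague. Ivan is in Prague.

Answer: Prague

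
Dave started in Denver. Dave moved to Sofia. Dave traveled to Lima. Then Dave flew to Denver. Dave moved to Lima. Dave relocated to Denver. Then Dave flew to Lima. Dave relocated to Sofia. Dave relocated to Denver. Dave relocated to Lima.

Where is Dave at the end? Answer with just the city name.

Answer: Lima

Derivation:
Tracking Dave's location:
Start: Dave is in Denver.
After move 1: Denver -> Sofia. Dave is in Sofia.
After move 2: Sofia -> Lima. Dave is in Lima.
After move 3: Lima -> Denver. Dave is in Denver.
After move 4: Denver -> Lima. Dave is in Lima.
After move 5: Lima -> Denver. Dave is in Denver.
After move 6: Denver -> Lima. Dave is in Lima.
After move 7: Lima -> Sofia. Dave is in Sofia.
After move 8: Sofia -> Denver. Dave is in Denver.
After move 9: Denver -> Lima. Dave is in Lima.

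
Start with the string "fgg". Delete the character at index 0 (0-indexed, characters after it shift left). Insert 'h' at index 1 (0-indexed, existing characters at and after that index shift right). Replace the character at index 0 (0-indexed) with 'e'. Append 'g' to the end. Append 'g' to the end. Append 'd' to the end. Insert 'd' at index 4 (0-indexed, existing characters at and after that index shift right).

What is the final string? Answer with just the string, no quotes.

Answer: ehggdgd

Derivation:
Applying each edit step by step:
Start: "fgg"
Op 1 (delete idx 0 = 'f'): "fgg" -> "gg"
Op 2 (insert 'h' at idx 1): "gg" -> "ghg"
Op 3 (replace idx 0: 'g' -> 'e'): "ghg" -> "ehg"
Op 4 (append 'g'): "ehg" -> "ehgg"
Op 5 (append 'g'): "ehgg" -> "ehggg"
Op 6 (append 'd'): "ehggg" -> "ehgggd"
Op 7 (insert 'd' at idx 4): "ehgggd" -> "ehggdgd"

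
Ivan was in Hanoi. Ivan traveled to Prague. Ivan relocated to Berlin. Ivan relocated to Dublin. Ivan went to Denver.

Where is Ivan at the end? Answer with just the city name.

Tracking Ivan's location:
Start: Ivan is in Hanoi.
After move 1: Hanoi -> Prague. Ivan is in Prague.
After move 2: Prague -> Berlin. Ivan is in Berlin.
After move 3: Berlin -> Dublin. Ivan is in Dublin.
After move 4: Dublin -> Denver. Ivan is in Denver.

Answer: Denver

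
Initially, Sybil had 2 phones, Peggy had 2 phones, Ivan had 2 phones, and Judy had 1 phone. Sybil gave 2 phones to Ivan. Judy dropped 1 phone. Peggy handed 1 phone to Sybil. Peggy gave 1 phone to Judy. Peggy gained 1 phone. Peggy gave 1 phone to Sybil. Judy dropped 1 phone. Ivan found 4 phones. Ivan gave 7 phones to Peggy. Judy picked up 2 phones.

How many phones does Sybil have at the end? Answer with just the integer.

Answer: 2

Derivation:
Tracking counts step by step:
Start: Sybil=2, Peggy=2, Ivan=2, Judy=1
Event 1 (Sybil -> Ivan, 2): Sybil: 2 -> 0, Ivan: 2 -> 4. State: Sybil=0, Peggy=2, Ivan=4, Judy=1
Event 2 (Judy -1): Judy: 1 -> 0. State: Sybil=0, Peggy=2, Ivan=4, Judy=0
Event 3 (Peggy -> Sybil, 1): Peggy: 2 -> 1, Sybil: 0 -> 1. State: Sybil=1, Peggy=1, Ivan=4, Judy=0
Event 4 (Peggy -> Judy, 1): Peggy: 1 -> 0, Judy: 0 -> 1. State: Sybil=1, Peggy=0, Ivan=4, Judy=1
Event 5 (Peggy +1): Peggy: 0 -> 1. State: Sybil=1, Peggy=1, Ivan=4, Judy=1
Event 6 (Peggy -> Sybil, 1): Peggy: 1 -> 0, Sybil: 1 -> 2. State: Sybil=2, Peggy=0, Ivan=4, Judy=1
Event 7 (Judy -1): Judy: 1 -> 0. State: Sybil=2, Peggy=0, Ivan=4, Judy=0
Event 8 (Ivan +4): Ivan: 4 -> 8. State: Sybil=2, Peggy=0, Ivan=8, Judy=0
Event 9 (Ivan -> Peggy, 7): Ivan: 8 -> 1, Peggy: 0 -> 7. State: Sybil=2, Peggy=7, Ivan=1, Judy=0
Event 10 (Judy +2): Judy: 0 -> 2. State: Sybil=2, Peggy=7, Ivan=1, Judy=2

Sybil's final count: 2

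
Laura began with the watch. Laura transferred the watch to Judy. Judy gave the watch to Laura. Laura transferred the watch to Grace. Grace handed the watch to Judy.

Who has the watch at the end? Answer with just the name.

Answer: Judy

Derivation:
Tracking the watch through each event:
Start: Laura has the watch.
After event 1: Judy has the watch.
After event 2: Laura has the watch.
After event 3: Grace has the watch.
After event 4: Judy has the watch.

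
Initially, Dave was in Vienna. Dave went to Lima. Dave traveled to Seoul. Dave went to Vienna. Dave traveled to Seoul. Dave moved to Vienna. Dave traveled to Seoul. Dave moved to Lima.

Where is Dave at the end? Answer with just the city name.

Tracking Dave's location:
Start: Dave is in Vienna.
After move 1: Vienna -> Lima. Dave is in Lima.
After move 2: Lima -> Seoul. Dave is in Seoul.
After move 3: Seoul -> Vienna. Dave is in Vienna.
After move 4: Vienna -> Seoul. Dave is in Seoul.
After move 5: Seoul -> Vienna. Dave is in Vienna.
After move 6: Vienna -> Seoul. Dave is in Seoul.
After move 7: Seoul -> Lima. Dave is in Lima.

Answer: Lima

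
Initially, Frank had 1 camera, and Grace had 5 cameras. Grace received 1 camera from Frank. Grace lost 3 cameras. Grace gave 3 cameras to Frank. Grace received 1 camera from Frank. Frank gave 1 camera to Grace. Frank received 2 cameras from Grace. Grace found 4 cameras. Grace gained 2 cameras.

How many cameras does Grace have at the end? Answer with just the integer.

Tracking counts step by step:
Start: Frank=1, Grace=5
Event 1 (Frank -> Grace, 1): Frank: 1 -> 0, Grace: 5 -> 6. State: Frank=0, Grace=6
Event 2 (Grace -3): Grace: 6 -> 3. State: Frank=0, Grace=3
Event 3 (Grace -> Frank, 3): Grace: 3 -> 0, Frank: 0 -> 3. State: Frank=3, Grace=0
Event 4 (Frank -> Grace, 1): Frank: 3 -> 2, Grace: 0 -> 1. State: Frank=2, Grace=1
Event 5 (Frank -> Grace, 1): Frank: 2 -> 1, Grace: 1 -> 2. State: Frank=1, Grace=2
Event 6 (Grace -> Frank, 2): Grace: 2 -> 0, Frank: 1 -> 3. State: Frank=3, Grace=0
Event 7 (Grace +4): Grace: 0 -> 4. State: Frank=3, Grace=4
Event 8 (Grace +2): Grace: 4 -> 6. State: Frank=3, Grace=6

Grace's final count: 6

Answer: 6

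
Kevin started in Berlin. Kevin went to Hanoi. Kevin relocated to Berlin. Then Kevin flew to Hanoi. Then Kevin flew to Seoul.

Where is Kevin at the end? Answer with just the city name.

Answer: Seoul

Derivation:
Tracking Kevin's location:
Start: Kevin is in Berlin.
After move 1: Berlin -> Hanoi. Kevin is in Hanoi.
After move 2: Hanoi -> Berlin. Kevin is in Berlin.
After move 3: Berlin -> Hanoi. Kevin is in Hanoi.
After move 4: Hanoi -> Seoul. Kevin is in Seoul.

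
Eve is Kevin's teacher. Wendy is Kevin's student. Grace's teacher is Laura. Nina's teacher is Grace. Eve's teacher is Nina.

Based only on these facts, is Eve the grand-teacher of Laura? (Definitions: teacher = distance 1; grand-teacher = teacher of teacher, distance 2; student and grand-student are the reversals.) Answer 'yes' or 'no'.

Reconstructing the teacher chain from the given facts:
  Laura -> Grace -> Nina -> Eve -> Kevin -> Wendy
(each arrow means 'teacher of the next')
Positions in the chain (0 = top):
  position of Laura: 0
  position of Grace: 1
  position of Nina: 2
  position of Eve: 3
  position of Kevin: 4
  position of Wendy: 5

Eve is at position 3, Laura is at position 0; signed distance (j - i) = -3.
'grand-teacher' requires j - i = 2. Actual distance is -3, so the relation does NOT hold.

Answer: no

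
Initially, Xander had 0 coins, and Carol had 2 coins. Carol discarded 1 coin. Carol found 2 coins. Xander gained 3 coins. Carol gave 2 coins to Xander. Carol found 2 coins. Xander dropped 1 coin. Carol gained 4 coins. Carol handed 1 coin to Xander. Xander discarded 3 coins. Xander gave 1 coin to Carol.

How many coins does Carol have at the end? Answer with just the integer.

Tracking counts step by step:
Start: Xander=0, Carol=2
Event 1 (Carol -1): Carol: 2 -> 1. State: Xander=0, Carol=1
Event 2 (Carol +2): Carol: 1 -> 3. State: Xander=0, Carol=3
Event 3 (Xander +3): Xander: 0 -> 3. State: Xander=3, Carol=3
Event 4 (Carol -> Xander, 2): Carol: 3 -> 1, Xander: 3 -> 5. State: Xander=5, Carol=1
Event 5 (Carol +2): Carol: 1 -> 3. State: Xander=5, Carol=3
Event 6 (Xander -1): Xander: 5 -> 4. State: Xander=4, Carol=3
Event 7 (Carol +4): Carol: 3 -> 7. State: Xander=4, Carol=7
Event 8 (Carol -> Xander, 1): Carol: 7 -> 6, Xander: 4 -> 5. State: Xander=5, Carol=6
Event 9 (Xander -3): Xander: 5 -> 2. State: Xander=2, Carol=6
Event 10 (Xander -> Carol, 1): Xander: 2 -> 1, Carol: 6 -> 7. State: Xander=1, Carol=7

Carol's final count: 7

Answer: 7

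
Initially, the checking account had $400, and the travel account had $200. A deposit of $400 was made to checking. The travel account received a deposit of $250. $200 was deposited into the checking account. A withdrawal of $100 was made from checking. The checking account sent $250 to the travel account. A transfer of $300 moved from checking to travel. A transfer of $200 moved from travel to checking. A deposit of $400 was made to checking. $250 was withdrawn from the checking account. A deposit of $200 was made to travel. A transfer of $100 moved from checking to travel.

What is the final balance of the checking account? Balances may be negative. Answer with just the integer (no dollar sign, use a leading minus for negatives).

Answer: 600

Derivation:
Tracking account balances step by step:
Start: checking=400, travel=200
Event 1 (deposit 400 to checking): checking: 400 + 400 = 800. Balances: checking=800, travel=200
Event 2 (deposit 250 to travel): travel: 200 + 250 = 450. Balances: checking=800, travel=450
Event 3 (deposit 200 to checking): checking: 800 + 200 = 1000. Balances: checking=1000, travel=450
Event 4 (withdraw 100 from checking): checking: 1000 - 100 = 900. Balances: checking=900, travel=450
Event 5 (transfer 250 checking -> travel): checking: 900 - 250 = 650, travel: 450 + 250 = 700. Balances: checking=650, travel=700
Event 6 (transfer 300 checking -> travel): checking: 650 - 300 = 350, travel: 700 + 300 = 1000. Balances: checking=350, travel=1000
Event 7 (transfer 200 travel -> checking): travel: 1000 - 200 = 800, checking: 350 + 200 = 550. Balances: checking=550, travel=800
Event 8 (deposit 400 to checking): checking: 550 + 400 = 950. Balances: checking=950, travel=800
Event 9 (withdraw 250 from checking): checking: 950 - 250 = 700. Balances: checking=700, travel=800
Event 10 (deposit 200 to travel): travel: 800 + 200 = 1000. Balances: checking=700, travel=1000
Event 11 (transfer 100 checking -> travel): checking: 700 - 100 = 600, travel: 1000 + 100 = 1100. Balances: checking=600, travel=1100

Final balance of checking: 600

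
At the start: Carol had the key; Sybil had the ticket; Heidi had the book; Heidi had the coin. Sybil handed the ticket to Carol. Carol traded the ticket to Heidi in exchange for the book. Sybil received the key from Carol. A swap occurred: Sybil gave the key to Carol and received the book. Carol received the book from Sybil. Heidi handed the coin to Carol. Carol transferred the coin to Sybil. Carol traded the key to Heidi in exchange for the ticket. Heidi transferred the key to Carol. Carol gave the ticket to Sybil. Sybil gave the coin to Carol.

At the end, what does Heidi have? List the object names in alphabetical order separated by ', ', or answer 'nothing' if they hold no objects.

Answer: nothing

Derivation:
Tracking all object holders:
Start: key:Carol, ticket:Sybil, book:Heidi, coin:Heidi
Event 1 (give ticket: Sybil -> Carol). State: key:Carol, ticket:Carol, book:Heidi, coin:Heidi
Event 2 (swap ticket<->book: now ticket:Heidi, book:Carol). State: key:Carol, ticket:Heidi, book:Carol, coin:Heidi
Event 3 (give key: Carol -> Sybil). State: key:Sybil, ticket:Heidi, book:Carol, coin:Heidi
Event 4 (swap key<->book: now key:Carol, book:Sybil). State: key:Carol, ticket:Heidi, book:Sybil, coin:Heidi
Event 5 (give book: Sybil -> Carol). State: key:Carol, ticket:Heidi, book:Carol, coin:Heidi
Event 6 (give coin: Heidi -> Carol). State: key:Carol, ticket:Heidi, book:Carol, coin:Carol
Event 7 (give coin: Carol -> Sybil). State: key:Carol, ticket:Heidi, book:Carol, coin:Sybil
Event 8 (swap key<->ticket: now key:Heidi, ticket:Carol). State: key:Heidi, ticket:Carol, book:Carol, coin:Sybil
Event 9 (give key: Heidi -> Carol). State: key:Carol, ticket:Carol, book:Carol, coin:Sybil
Event 10 (give ticket: Carol -> Sybil). State: key:Carol, ticket:Sybil, book:Carol, coin:Sybil
Event 11 (give coin: Sybil -> Carol). State: key:Carol, ticket:Sybil, book:Carol, coin:Carol

Final state: key:Carol, ticket:Sybil, book:Carol, coin:Carol
Heidi holds: (nothing).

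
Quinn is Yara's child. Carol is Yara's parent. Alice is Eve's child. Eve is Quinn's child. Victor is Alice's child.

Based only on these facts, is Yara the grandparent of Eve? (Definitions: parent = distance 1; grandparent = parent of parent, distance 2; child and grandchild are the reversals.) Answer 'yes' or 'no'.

Answer: yes

Derivation:
Reconstructing the parent chain from the given facts:
  Carol -> Yara -> Quinn -> Eve -> Alice -> Victor
(each arrow means 'parent of the next')
Positions in the chain (0 = top):
  position of Carol: 0
  position of Yara: 1
  position of Quinn: 2
  position of Eve: 3
  position of Alice: 4
  position of Victor: 5

Yara is at position 1, Eve is at position 3; signed distance (j - i) = 2.
'grandparent' requires j - i = 2. Actual distance is 2, so the relation HOLDS.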